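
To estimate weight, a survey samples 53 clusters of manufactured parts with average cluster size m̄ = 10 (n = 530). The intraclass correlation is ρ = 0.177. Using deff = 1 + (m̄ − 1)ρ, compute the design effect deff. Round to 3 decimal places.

deff = 1 + (10 − 1)·0.177 = 1 + 1.593 = 2.593.

2.593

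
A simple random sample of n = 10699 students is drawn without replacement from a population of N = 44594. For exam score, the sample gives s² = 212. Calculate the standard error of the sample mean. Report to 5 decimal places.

Under SRS without replacement, Var(ȳ) = (1 − f)·s²/n with f = n/N = 10699/44594 = 0.23992017.
Var(ȳ) = (1 − 0.23992017)·212/10699 = 0.76007983·0.019814936 = 0.015060933.
SE(ȳ) = √(0.015060933) = 0.12272.

0.12272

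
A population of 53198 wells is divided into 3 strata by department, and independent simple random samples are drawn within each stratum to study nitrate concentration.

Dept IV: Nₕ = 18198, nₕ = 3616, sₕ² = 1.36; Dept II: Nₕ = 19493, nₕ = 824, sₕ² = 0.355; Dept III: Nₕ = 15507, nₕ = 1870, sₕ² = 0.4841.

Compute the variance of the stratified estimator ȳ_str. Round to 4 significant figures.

Var(ȳ_str) = Σₕ Wₕ²(1 − fₕ)sₕ²/nₕ with Wₕ = Nₕ/N, N = 53198.
Dept IV: Wₕ = 0.34208053; term = 0.34208053²·(1 − 0.19870315)·1.36/3616 = 3.526636 × 10^-5.
Dept II: Wₕ = 0.36642355; term = 0.36642355²·(1 − 0.04227158)·0.355/824 = 5.5400064 × 10^-5.
Dept III: Wₕ = 0.29149592; term = 0.29149592²·(1 − 0.12059070)·0.4841/1870 = 1.9344143 × 10^-5.
Sum = 1.1001057 × 10^-4.

1.100 × 10^-4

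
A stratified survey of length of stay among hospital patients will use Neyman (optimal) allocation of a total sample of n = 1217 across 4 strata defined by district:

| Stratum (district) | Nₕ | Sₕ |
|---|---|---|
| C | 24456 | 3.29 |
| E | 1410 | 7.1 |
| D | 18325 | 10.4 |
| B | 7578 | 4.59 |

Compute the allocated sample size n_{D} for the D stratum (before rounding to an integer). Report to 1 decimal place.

Neyman allocation: nₕ = n·NₕSₕ / Σⱼ NⱼSⱼ.
Σ NⱼSⱼ = 24456·3.29 + 1410·7.1 + 18325·10.4 + 7578·4.59 = 315834.26.
n_{D} = 1217·18325·10.4 / 315834.26 = 734.4.

734.4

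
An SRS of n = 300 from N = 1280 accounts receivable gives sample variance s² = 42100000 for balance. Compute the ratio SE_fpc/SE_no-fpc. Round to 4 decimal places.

0.8750

f = n/N = 300/1280 = 0.23437500.
SE_no-fpc = √(s²/n) = 374.61091; SE_fpc = √((1−f)s²/n) = 327.78455.
Ratio = √(1−f) = 0.87500000.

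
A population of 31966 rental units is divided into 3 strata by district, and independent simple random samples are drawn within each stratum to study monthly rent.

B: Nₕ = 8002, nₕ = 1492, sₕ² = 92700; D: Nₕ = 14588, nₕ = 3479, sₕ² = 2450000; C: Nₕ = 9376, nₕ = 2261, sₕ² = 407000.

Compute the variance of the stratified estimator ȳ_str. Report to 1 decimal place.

126.6

Var(ȳ_str) = Σₕ Wₕ²(1 − fₕ)sₕ²/nₕ with Wₕ = Nₕ/N, N = 31966.
B: Wₕ = 0.25032847; term = 0.25032847²·(1 − 0.18645339)·92700/1492 = 3.1674798.
D: Wₕ = 0.45635988; term = 0.45635988²·(1 − 0.23848369)·2450000/3479 = 111.68781.
C: Wₕ = 0.29331164; term = 0.29331164²·(1 − 0.24114761)·407000/2261 = 11.751945.
Sum = 126.60723.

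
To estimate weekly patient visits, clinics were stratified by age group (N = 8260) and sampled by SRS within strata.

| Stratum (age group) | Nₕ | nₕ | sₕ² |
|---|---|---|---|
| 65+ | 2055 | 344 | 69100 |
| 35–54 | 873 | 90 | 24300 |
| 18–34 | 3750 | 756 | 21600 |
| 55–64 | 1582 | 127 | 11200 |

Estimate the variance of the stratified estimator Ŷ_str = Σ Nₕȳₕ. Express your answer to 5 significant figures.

1.4146 × 10^9

Var(Ŷ_str) = Σₕ Nₕ²(1 − fₕ)sₕ²/nₕ.
65+: 2055²·(1 − 344/2055)·69100/344 = 7.0628737 × 10^8.
35–54: 873²·(1 − 90/873)·24300/90 = 1.8456093 × 10^8.
18–34: 3750²·(1 − 756/3750)·21600/756 = 3.2078571 × 10^8.
55–64: 1582²·(1 − 127/1582)·11200/127 = 2.0299427 × 10^8.
Sum = 1.4146283 × 10^9.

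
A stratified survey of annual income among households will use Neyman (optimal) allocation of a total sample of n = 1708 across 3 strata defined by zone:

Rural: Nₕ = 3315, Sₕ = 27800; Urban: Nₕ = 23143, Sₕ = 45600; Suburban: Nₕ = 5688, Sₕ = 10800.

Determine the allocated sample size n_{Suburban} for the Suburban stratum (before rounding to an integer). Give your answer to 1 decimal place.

86.8

Neyman allocation: nₕ = n·NₕSₕ / Σⱼ NⱼSⱼ.
Σ NⱼSⱼ = 3315·27800 + 23143·45600 + 5688·10800 = 1.2089082 × 10^9.
n_{Suburban} = 1708·5688·10800 / (1.2089082 × 10^9) = 86.8.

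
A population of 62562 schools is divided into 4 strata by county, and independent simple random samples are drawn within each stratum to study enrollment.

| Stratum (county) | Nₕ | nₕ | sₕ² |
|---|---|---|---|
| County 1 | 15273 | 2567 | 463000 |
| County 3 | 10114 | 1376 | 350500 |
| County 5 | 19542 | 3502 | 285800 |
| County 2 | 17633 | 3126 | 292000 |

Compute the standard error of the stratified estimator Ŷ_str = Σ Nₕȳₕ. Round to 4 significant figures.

Var(Ŷ_str) = Σₕ Nₕ²(1 − fₕ)sₕ²/nₕ.
County 1: 15273²·(1 − 2567/15273)·463000/2567 = 3.5001634 × 10^10.
County 3: 10114²·(1 − 1376/10114)·350500/1376 = 2.2511507 × 10^10.
County 5: 19542²·(1 − 3502/19542)·285800/3502 = 2.5581114 × 10^10.
County 2: 17633²·(1 − 3126/17633)·292000/3126 = 2.3894486 × 10^10.
Sum = 1.0698874 × 10^11.
SE = √(1.0698874 × 10^11) = 327100.

327100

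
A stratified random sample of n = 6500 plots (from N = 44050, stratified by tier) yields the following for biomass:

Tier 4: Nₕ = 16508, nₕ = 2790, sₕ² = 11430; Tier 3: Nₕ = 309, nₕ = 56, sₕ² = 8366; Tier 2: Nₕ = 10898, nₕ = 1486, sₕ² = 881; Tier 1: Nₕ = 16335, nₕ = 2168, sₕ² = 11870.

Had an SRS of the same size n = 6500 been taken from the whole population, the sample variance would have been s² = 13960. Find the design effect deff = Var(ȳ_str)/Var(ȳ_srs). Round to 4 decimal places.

0.6382

Var(ȳ_str) = Σ Wₕ²(1−fₕ)sₕ²/nₕ with Wₕ = Nₕ/44050:
  Tier 4: (16508/44050)²·(1−2790/16508)·11430/2790 = 0.4781184
  Tier 3: (309/44050)²·(1−56/309)·8366/56 = 0.0060188983
  Tier 2: (10898/44050)²·(1−1486/10898)·881/1486 = 0.031339639
  Tier 1: (16335/44050)²·(1−2168/16335)·11870/2168 = 0.65297514
  → Var(ȳ_str) = 1.1684521.
Var(ȳ_srs) = (1 − 6500/44050)·13960/6500 = 1.8307797.
deff = 1.1684521 / 1.8307797 = 0.6382.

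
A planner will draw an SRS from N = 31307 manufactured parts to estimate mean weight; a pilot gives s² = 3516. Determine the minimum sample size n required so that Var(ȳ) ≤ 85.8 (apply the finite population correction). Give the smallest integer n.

41

Without fpc, n₀ = s²/D = 3516/85.8 = 40.9790.
With fpc, (1 − n/N)·s²/n ≤ D requires n ≥ n₀/(1 + n₀/N) = 40.9790/(1 + 40.9790/31307) = 40.9254.
Rounding up, n = 41.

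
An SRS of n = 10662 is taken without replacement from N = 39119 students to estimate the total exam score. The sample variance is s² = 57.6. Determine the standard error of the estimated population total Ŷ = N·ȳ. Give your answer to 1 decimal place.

2452.3

Var(Ŷ) = N²·Var(ȳ) = N²·(1 − n/N)·s²/n.
f = 10662/39119 = 0.27255298; Var(ȳ) = 0.72744702·57.6/10662 = 0.0039299333.
Var(Ŷ) = 39119² · 0.0039299333 = 6.0139618 × 10^6.
SE(Ŷ) = √(6.0139618 × 10^6) = 2452.3.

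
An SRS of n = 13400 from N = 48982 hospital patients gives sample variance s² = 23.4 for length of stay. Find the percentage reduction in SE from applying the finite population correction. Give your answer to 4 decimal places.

14.7691

f = n/N = 13400/48982 = 0.27356988.
SE_no-fpc = √(s²/n) = 0.041788379; SE_fpc = √((1−f)s²/n) = 0.035616599.
Ratio = √(1−f) = 0.85230870. Reduction = 100·(1 − 0.85230870) = 14.7691%.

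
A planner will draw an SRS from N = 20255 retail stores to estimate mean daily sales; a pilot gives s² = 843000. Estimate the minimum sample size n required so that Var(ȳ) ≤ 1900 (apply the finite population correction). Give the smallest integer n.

Without fpc, n₀ = s²/D = 843000/1900 = 443.6842.
With fpc, (1 − n/N)·s²/n ≤ D requires n ≥ n₀/(1 + n₀/N) = 443.6842/(1 + 443.6842/20255) = 434.1737.
Rounding up, n = 435.

435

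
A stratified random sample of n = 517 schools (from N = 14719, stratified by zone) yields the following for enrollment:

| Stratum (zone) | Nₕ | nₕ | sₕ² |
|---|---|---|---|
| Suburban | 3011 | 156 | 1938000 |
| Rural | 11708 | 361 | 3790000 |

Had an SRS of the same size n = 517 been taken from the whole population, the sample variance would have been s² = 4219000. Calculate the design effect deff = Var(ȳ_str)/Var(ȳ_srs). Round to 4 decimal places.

Var(ȳ_str) = Σ Wₕ²(1−fₕ)sₕ²/nₕ with Wₕ = Nₕ/14719:
  Suburban: (3011/14719)²·(1−156/3011)·1938000/156 = 492.93475
  Rural: (11708/14719)²·(1−361/11708)·3790000/361 = 6437.825
  → Var(ȳ_str) = 6930.7598.
Var(ȳ_srs) = (1 − 517/14719)·4219000/517 = 7873.9053.
deff = 6930.7598 / 7873.9053 = 0.8802.

0.8802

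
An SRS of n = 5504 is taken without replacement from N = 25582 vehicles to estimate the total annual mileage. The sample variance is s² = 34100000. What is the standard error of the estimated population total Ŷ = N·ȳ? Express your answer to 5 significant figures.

Var(Ŷ) = N²·Var(ȳ) = N²·(1 − n/N)·s²/n.
f = 5504/25582 = 0.21515128; Var(ȳ) = 0.78484872·34100000/5504 = 4862.5257.
Var(Ŷ) = 25582² · 4862.5257 = 3.1822251 × 10^12.
SE(Ŷ) = √(3.1822251 × 10^12) = 1.7839 × 10^6.

1.7839 × 10^6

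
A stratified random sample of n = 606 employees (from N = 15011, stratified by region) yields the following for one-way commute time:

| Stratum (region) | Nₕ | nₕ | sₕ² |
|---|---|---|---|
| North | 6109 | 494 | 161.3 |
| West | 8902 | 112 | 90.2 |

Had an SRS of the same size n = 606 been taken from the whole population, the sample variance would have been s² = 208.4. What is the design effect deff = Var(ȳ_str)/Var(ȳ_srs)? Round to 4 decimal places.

0.9981

Var(ȳ_str) = Σ Wₕ²(1−fₕ)sₕ²/nₕ with Wₕ = Nₕ/15011:
  North: (6109/15011)²·(1−494/6109)·161.3/494 = 0.049705913
  West: (8902/15011)²·(1−112/8902)·90.2/112 = 0.2796699
  → Var(ȳ_str) = 0.32937581.
Var(ȳ_srs) = (1 − 606/15011)·208.4/606 = 0.33001124.
deff = 0.32937581 / 0.33001124 = 0.9981.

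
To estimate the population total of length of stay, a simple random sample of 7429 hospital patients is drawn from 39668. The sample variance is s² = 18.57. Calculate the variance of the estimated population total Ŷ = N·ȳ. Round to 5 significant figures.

3.1967 × 10^6

Var(Ŷ) = N²·Var(ȳ) = N²·(1 − n/N)·s²/n.
f = 7429/39668 = 0.18727942; Var(ȳ) = 0.81272058·18.57/7429 = 0.002031528.
Var(Ŷ) = 39668² · 0.002031528 = 3.1967113 × 10^6.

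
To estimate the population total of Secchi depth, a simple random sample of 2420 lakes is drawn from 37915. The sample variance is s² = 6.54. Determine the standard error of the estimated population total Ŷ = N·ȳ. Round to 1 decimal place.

1907.1

Var(Ŷ) = N²·Var(ȳ) = N²·(1 − n/N)·s²/n.
f = 2420/37915 = 0.06382698; Var(ȳ) = 0.93617302·6.54/2420 = 0.0025299882.
Var(Ŷ) = 37915² · 0.0025299882 = 3.6369775 × 10^6.
SE(Ŷ) = √(3.6369775 × 10^6) = 1907.1.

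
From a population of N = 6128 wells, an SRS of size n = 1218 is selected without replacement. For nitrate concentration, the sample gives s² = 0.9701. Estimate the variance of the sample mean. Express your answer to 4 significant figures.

6.382 × 10^-4

Under SRS without replacement, Var(ȳ) = (1 − f)·s²/n with f = n/N = 1218/6128 = 0.19875979.
Var(ȳ) = (1 − 0.19875979)·0.9701/1218 = 0.80124021·7.9646962 × 10^-4 = 6.3816349 × 10^-4.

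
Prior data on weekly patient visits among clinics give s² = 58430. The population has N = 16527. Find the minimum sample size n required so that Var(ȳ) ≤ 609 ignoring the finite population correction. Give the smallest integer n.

Without fpc, n₀ = s²/D = 58430/609 = 95.9442.
Rounding up, n = 96.

96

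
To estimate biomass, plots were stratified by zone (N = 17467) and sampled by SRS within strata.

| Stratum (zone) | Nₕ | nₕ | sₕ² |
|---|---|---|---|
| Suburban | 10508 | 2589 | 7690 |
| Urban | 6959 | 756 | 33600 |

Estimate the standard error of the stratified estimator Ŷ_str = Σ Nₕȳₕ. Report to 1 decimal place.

46536.9

Var(Ŷ_str) = Σₕ Nₕ²(1 − fₕ)sₕ²/nₕ.
Suburban: 10508²·(1 − 2589/10508)·7690/2589 = 2.471637 × 10^8.
Urban: 6959²·(1 − 756/6959)·33600/756 = 1.918519 × 10^9.
Sum = 2.1656827 × 10^9.
SE = √(2.1656827 × 10^9) = 46536.9.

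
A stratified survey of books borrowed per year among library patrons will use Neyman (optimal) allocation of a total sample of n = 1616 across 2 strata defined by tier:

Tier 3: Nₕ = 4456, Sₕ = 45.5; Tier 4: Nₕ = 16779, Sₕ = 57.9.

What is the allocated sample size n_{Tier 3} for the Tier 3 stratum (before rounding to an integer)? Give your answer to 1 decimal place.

279.0

Neyman allocation: nₕ = n·NₕSₕ / Σⱼ NⱼSⱼ.
Σ NⱼSⱼ = 4456·45.5 + 16779·57.9 = 1.1742521 × 10^6.
n_{Tier 3} = 1616·4456·45.5 / (1.1742521 × 10^6) = 279.0.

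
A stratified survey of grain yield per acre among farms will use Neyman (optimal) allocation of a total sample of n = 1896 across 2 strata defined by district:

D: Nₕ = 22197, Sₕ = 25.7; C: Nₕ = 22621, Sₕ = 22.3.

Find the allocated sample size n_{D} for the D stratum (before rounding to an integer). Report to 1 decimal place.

Neyman allocation: nₕ = n·NₕSₕ / Σⱼ NⱼSⱼ.
Σ NⱼSⱼ = 22197·25.7 + 22621·22.3 = 1.0749112 × 10^6.
n_{D} = 1896·22197·25.7 / (1.0749112 × 10^6) = 1006.2.

1006.2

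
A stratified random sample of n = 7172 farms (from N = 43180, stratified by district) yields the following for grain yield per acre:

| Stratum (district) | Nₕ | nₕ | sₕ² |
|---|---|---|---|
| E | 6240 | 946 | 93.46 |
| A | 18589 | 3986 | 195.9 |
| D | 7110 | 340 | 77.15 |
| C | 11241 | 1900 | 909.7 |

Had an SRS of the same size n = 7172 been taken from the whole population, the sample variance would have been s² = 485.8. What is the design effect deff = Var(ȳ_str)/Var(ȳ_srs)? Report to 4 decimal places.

Var(ȳ_str) = Σ Wₕ²(1−fₕ)sₕ²/nₕ with Wₕ = Nₕ/43180:
  E: (6240/43180)²·(1−946/6240)·93.46/946 = 0.0017504024
  A: (18589/43180)²·(1−3986/18589)·195.9/3986 = 0.0071553351
  D: (7110/43180)²·(1−340/7110)·77.15/340 = 0.0058580086
  C: (11241/43180)²·(1−1900/11241)·909.7/1900 = 0.026963585
  → Var(ȳ_str) = 0.041727331.
Var(ȳ_srs) = (1 − 7172/43180)·485.8/7172 = 0.05648506.
deff = 0.041727331 / 0.05648506 = 0.7387.

0.7387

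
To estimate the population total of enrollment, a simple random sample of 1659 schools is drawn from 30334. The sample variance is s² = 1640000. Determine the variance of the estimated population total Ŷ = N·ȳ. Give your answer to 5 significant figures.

Var(Ŷ) = N²·Var(ȳ) = N²·(1 − n/N)·s²/n.
f = 1659/30334 = 0.05469111; Var(ȳ) = 0.94530889·1640000/1659 = 934.48257.
Var(Ŷ) = 30334² · 934.48257 = 8.5986559 × 10^11.

8.5987 × 10^11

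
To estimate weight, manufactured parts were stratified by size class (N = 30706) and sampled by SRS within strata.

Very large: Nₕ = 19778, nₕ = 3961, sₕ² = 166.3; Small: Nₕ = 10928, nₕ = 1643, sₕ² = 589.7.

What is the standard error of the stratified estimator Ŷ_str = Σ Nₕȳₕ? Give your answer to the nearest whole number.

7039

Var(Ŷ_str) = Σₕ Nₕ²(1 − fₕ)sₕ²/nₕ.
Very large: 19778²·(1 − 3961/19778)·166.3/3961 = 1.3133906 × 10^7.
Small: 10928²·(1 − 1643/10928)·589.7/1643 = 3.6418006 × 10^7.
Sum = 4.9551912 × 10^7.
SE = √(4.9551912 × 10^7) = 7039.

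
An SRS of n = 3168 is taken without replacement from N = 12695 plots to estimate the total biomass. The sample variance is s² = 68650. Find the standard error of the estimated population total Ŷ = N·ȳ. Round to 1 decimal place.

Var(Ŷ) = N²·Var(ȳ) = N²·(1 − n/N)·s²/n.
f = 3168/12695 = 0.24954707; Var(ȳ) = 0.75045293·68650/3168 = 16.262182.
Var(Ŷ) = 12695² · 16.262182 = 2.6208624 × 10^9.
SE(Ŷ) = √(2.6208624 × 10^9) = 51194.4.

51194.4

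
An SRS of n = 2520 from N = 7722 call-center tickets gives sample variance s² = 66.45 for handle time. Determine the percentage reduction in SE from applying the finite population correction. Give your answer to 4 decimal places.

17.9232

f = n/N = 2520/7722 = 0.32634033.
SE_no-fpc = √(s²/n) = 0.16238549; SE_fpc = √((1−f)s²/n) = 0.13328077.
Ratio = √(1−f) = 0.82076773. Reduction = 100·(1 − 0.82076773) = 17.9232%.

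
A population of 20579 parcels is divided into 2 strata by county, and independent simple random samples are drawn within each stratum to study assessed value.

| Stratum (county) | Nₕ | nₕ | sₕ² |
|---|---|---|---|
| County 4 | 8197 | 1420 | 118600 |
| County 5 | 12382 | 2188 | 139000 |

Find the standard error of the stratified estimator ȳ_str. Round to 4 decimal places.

5.4672

Var(ȳ_str) = Σₕ Wₕ²(1 − fₕ)sₕ²/nₕ with Wₕ = Nₕ/N, N = 20579.
County 4: Wₕ = 0.39831867; term = 0.39831867²·(1 − 0.17323411)·118600/1420 = 10.955703.
County 5: Wₕ = 0.60168133; term = 0.60168133²·(1 − 0.17670812)·139000/2188 = 18.934523.
Sum = 29.890226.
SE = √(29.890226) = 5.4672.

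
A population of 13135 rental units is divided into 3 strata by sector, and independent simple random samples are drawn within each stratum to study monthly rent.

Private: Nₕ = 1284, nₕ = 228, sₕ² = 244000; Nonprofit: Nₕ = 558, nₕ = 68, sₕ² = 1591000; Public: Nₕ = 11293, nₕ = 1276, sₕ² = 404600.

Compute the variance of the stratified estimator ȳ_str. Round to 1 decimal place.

253.4

Var(ȳ_str) = Σₕ Wₕ²(1 − fₕ)sₕ²/nₕ with Wₕ = Nₕ/N, N = 13135.
Private: Wₕ = 0.09775409; term = 0.09775409²·(1 − 0.17757009)·244000/228 = 8.4105378.
Nonprofit: Wₕ = 0.04248192; term = 0.04248192²·(1 − 0.12186380)·1591000/68 = 37.079288.
Public: Wₕ = 0.85976399; term = 0.85976399²·(1 − 0.11299035)·404600/1276 = 207.90362.
Sum = 253.39345.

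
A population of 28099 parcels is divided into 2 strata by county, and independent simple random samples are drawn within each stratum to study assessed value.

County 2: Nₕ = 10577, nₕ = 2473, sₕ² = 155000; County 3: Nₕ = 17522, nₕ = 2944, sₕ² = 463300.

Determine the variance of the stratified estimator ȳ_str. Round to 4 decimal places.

Var(ȳ_str) = Σₕ Wₕ²(1 − fₕ)sₕ²/nₕ with Wₕ = Nₕ/N, N = 28099.
County 2: Wₕ = 0.37641909; term = 0.37641909²·(1 − 0.23380921)·155000/2473 = 6.8043679.
County 3: Wₕ = 0.62358091; term = 0.62358091²·(1 − 0.16801735)·463300/2944 = 50.912496.
Sum = 57.716864.

57.7169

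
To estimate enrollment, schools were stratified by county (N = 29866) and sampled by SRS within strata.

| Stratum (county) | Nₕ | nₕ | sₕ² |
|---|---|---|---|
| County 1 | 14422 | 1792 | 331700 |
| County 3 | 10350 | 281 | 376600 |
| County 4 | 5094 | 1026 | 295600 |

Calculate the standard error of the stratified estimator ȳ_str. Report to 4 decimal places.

14.1801

Var(ȳ_str) = Σₕ Wₕ²(1 − fₕ)sₕ²/nₕ with Wₕ = Nₕ/N, N = 29866.
County 1: Wₕ = 0.48289024; term = 0.48289024²·(1 − 0.12425461)·331700/1792 = 37.799163.
County 3: Wₕ = 0.34654791; term = 0.34654791²·(1 − 0.02714976)·376600/281 = 156.58371.
County 4: Wₕ = 0.17056184; term = 0.17056184²·(1 − 0.20141343)·295600/1026 = 6.6933392.
Sum = 201.07621.
SE = √(201.07621) = 14.1801.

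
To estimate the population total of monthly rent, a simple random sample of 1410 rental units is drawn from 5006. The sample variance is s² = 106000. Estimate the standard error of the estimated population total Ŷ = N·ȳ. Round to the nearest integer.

Var(Ŷ) = N²·Var(ȳ) = N²·(1 − n/N)·s²/n.
f = 1410/5006 = 0.28166201; Var(ȳ) = 0.71833799·106000/1410 = 54.002714.
Var(Ŷ) = 5006² · 54.002714 = 1.35331 × 10^9.
SE(Ŷ) = √(1.35331 × 10^9) = 36787.

36787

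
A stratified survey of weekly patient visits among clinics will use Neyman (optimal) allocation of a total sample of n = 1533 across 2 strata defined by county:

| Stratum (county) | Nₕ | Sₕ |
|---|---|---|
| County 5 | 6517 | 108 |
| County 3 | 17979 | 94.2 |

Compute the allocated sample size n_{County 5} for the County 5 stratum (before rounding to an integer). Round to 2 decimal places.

Neyman allocation: nₕ = n·NₕSₕ / Σⱼ NⱼSⱼ.
Σ NⱼSⱼ = 6517·108 + 17979·94.2 = 2.3974578 × 10^6.
n_{County 5} = 1533·6517·108 / (2.3974578 × 10^6) = 450.05.

450.05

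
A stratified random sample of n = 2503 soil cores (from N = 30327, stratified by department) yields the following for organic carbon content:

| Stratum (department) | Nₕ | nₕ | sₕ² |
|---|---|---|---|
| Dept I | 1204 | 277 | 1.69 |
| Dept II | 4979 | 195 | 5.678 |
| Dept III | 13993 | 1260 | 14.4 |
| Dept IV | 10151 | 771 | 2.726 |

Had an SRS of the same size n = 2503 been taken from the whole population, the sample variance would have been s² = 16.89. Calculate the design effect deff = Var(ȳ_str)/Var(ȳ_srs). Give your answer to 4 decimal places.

0.5397

Var(ȳ_str) = Σ Wₕ²(1−fₕ)sₕ²/nₕ with Wₕ = Nₕ/30327:
  Dept I: (1204/30327)²·(1−277/1204)·1.69/277 = 7.4037928 × 10^-6
  Dept II: (4979/30327)²·(1−195/4979)·5.678/195 = 7.5411082 × 10^-4
  Dept III: (13993/30327)²·(1−1260/13993)·14.4/1260 = 0.0022139847
  Dept IV: (10151/30327)²·(1−771/10151)·2.726/771 = 3.6603637 × 10^-4
  → Var(ȳ_str) = 0.0033415357.
Var(ȳ_srs) = (1 − 2503/30327)·16.89/2503 = 0.006190973.
deff = 0.0033415357 / 0.006190973 = 0.5397.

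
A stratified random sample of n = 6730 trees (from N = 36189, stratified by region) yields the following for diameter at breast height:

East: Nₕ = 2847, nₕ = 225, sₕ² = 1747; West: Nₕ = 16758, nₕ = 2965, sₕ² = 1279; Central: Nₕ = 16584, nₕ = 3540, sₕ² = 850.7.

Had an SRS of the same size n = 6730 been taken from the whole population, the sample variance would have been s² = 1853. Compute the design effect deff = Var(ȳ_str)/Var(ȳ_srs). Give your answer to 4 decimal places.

Var(ȳ_str) = Σ Wₕ²(1−fₕ)sₕ²/nₕ with Wₕ = Nₕ/36189:
  East: (2847/36189)²·(1−225/2847)·1747/225 = 0.044256532
  West: (16758/36189)²·(1−2965/16758)·1279/2965 = 0.076133116
  Central: (16584/36189)²·(1−3540/16584)·850.7/3540 = 0.039693563
  → Var(ȳ_str) = 0.16008321.
Var(ȳ_srs) = (1 − 6730/36189)·1853/6730 = 0.22413092.
deff = 0.16008321 / 0.22413092 = 0.7142.

0.7142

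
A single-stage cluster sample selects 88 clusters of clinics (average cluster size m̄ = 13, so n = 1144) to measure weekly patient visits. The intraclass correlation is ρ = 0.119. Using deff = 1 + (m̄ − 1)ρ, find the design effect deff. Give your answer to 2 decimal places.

deff = 1 + (13 − 1)·0.119 = 1 + 1.428 = 2.428.

2.43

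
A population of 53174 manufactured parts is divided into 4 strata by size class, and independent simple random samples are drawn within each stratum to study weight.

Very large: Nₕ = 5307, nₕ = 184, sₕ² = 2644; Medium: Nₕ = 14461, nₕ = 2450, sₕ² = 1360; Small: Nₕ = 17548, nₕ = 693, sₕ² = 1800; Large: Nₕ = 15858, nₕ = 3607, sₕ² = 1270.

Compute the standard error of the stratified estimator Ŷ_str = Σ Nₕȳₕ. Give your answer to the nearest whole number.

Var(Ŷ_str) = Σₕ Nₕ²(1 − fₕ)sₕ²/nₕ.
Very large: 5307²·(1 − 184/5307)·2644/184 = 3.906763 × 10^8.
Medium: 14461²·(1 − 2450/14461)·1360/2450 = 9.6416268 × 10^7.
Small: 17548²·(1 − 693/17548)·1800/693 = 7.6823777 × 10^8.
Large: 15858²·(1 − 3607/15858)·1270/3607 = 6.8403375 × 10^7.
Sum = 1.3237337 × 10^9.
SE = √(1.3237337 × 10^9) = 36383.

36383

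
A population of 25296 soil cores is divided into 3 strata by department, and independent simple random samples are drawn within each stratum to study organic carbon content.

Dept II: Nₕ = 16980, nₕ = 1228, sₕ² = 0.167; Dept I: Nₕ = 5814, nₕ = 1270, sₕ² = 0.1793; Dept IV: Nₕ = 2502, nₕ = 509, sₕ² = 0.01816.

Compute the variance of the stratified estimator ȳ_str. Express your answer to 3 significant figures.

6.30 × 10^-5

Var(ȳ_str) = Σₕ Wₕ²(1 − fₕ)sₕ²/nₕ with Wₕ = Nₕ/N, N = 25296.
Dept II: Wₕ = 0.67125237; term = 0.67125237²·(1 − 0.07232038)·0.167/1228 = 5.6844413 × 10^-5.
Dept I: Wₕ = 0.22983871; term = 0.22983871²·(1 − 0.21843825)·0.1793/1270 = 5.8288948 × 10^-6.
Dept IV: Wₕ = 0.09890892; term = 0.09890892²·(1 − 0.20343725)·0.01816/509 = 2.7802827 × 10^-7.
Sum = 6.2951336 × 10^-5.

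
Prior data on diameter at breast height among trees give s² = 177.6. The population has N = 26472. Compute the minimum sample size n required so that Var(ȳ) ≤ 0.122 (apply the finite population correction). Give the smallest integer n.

Without fpc, n₀ = s²/D = 177.6/0.122 = 1455.7377.
With fpc, (1 − n/N)·s²/n ≤ D requires n ≥ n₀/(1 + n₀/N) = 1455.7377/(1 + 1455.7377/26472) = 1379.8571.
Rounding up, n = 1380.

1380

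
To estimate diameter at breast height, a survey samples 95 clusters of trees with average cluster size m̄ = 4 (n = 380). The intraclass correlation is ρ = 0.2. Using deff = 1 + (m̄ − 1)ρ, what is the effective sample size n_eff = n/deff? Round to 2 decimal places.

deff = 1 + (4 − 1)·0.2 = 1 + 0.6 = 1.6.
n_eff = 380 / 1.6 = 237.50.

237.50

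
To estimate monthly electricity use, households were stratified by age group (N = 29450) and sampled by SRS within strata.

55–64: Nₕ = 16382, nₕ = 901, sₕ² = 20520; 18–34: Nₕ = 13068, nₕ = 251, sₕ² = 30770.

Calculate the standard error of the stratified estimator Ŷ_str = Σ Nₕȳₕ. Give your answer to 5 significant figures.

Var(Ŷ_str) = Σₕ Nₕ²(1 − fₕ)sₕ²/nₕ.
55–64: 16382²·(1 − 901/16382)·20520/901 = 5.7758845 × 10^9.
18–34: 13068²·(1 − 251/13068)·30770/251 = 2.0532852 × 10^10.
Sum = 2.6308737 × 10^10.
SE = √(2.6308737 × 10^10) = 162200.

162200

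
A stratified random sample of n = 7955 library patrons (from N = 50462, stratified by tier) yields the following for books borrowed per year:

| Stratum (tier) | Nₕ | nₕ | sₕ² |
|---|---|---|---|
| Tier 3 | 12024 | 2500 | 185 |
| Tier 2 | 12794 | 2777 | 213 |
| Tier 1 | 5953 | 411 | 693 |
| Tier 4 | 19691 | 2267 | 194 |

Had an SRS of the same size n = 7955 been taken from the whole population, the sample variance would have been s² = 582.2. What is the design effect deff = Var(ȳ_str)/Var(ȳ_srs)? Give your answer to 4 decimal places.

0.6580

Var(ȳ_str) = Σ Wₕ²(1−fₕ)sₕ²/nₕ with Wₕ = Nₕ/50462:
  Tier 3: (12024/50462)²·(1−2500/12024)·185/2500 = 0.0033279068
  Tier 2: (12794/50462)²·(1−2777/12794)·213/2777 = 0.0038602802
  Tier 1: (5953/50462)²·(1−411/5953)·693/411 = 0.021845646
  Tier 4: (19691/50462)²·(1−2267/19691)·194/2267 = 0.011530202
  → Var(ȳ_str) = 0.040564035.
Var(ȳ_srs) = (1 − 7955/50462)·582.2/7955 = 0.061649281.
deff = 0.040564035 / 0.061649281 = 0.6580.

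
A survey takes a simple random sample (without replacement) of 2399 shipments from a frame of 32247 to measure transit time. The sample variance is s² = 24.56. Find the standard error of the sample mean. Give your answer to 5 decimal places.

Under SRS without replacement, Var(ȳ) = (1 − f)·s²/n with f = n/N = 2399/32247 = 0.07439452.
Var(ȳ) = (1 − 0.07439452)·24.56/2399 = 0.92560548·0.010237599 = 0.0094759778.
SE(ȳ) = √(0.0094759778) = 0.09734.

0.09734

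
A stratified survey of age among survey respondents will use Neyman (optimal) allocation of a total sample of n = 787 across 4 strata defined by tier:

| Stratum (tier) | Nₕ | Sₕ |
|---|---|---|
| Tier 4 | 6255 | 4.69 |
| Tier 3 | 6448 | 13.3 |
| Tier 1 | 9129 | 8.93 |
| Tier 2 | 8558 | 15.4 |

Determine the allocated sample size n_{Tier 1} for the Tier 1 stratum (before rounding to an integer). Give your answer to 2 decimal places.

195.36

Neyman allocation: nₕ = n·NₕSₕ / Σⱼ NⱼSⱼ.
Σ NⱼSⱼ = 6255·4.69 + 6448·13.3 + 9129·8.93 + 8558·15.4 = 328409.52.
n_{Tier 1} = 787·9129·8.93 / 328409.52 = 195.36.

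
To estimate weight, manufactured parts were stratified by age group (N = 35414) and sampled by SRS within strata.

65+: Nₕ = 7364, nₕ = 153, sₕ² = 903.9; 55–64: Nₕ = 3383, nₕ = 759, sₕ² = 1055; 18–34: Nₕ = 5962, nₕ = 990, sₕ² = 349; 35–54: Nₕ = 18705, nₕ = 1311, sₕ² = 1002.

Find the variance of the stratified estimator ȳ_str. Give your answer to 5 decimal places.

0.46659

Var(ȳ_str) = Σₕ Wₕ²(1 − fₕ)sₕ²/nₕ with Wₕ = Nₕ/N, N = 35414.
65+: Wₕ = 0.20794036; term = 0.20794036²·(1 − 0.02077675)·903.9/153 = 0.25014295.
55–64: Wₕ = 0.09552719; term = 0.09552719²·(1 − 0.22435708)·1055/759 = 0.0098384469.
18–34: Wₕ = 0.16835150; term = 0.16835150²·(1 − 0.16605166)·349/990 = 0.0083322705.
35–54: Wₕ = 0.52818095; term = 0.52818095²·(1 − 0.07008821)·1002/1311 = 0.19827696.
Sum = 0.46659063.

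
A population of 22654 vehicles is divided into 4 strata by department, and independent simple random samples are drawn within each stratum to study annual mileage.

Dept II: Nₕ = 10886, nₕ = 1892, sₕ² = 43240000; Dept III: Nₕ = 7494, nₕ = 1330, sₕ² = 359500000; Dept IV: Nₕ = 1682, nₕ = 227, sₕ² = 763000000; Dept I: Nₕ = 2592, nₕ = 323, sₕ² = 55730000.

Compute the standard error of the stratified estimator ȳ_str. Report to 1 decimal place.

Var(ȳ_str) = Σₕ Wₕ²(1 − fₕ)sₕ²/nₕ with Wₕ = Nₕ/N, N = 22654.
Dept II: Wₕ = 0.48053324; term = 0.48053324²·(1 − 0.17380121)·43240000/1892 = 4360.0952.
Dept III: Wₕ = 0.33080251; term = 0.33080251²·(1 − 0.17747531)·359500000/1330 = 24329.533.
Dept IV: Wₕ = 0.07424737; term = 0.07424737²·(1 − 0.13495838)·763000000/227 = 16028.684.
Dept I: Wₕ = 0.11441688; term = 0.11441688²·(1 − 0.12461420)·55730000/323 = 1977.2711.
Sum = 46695.583.
SE = √(46695.583) = 216.1.

216.1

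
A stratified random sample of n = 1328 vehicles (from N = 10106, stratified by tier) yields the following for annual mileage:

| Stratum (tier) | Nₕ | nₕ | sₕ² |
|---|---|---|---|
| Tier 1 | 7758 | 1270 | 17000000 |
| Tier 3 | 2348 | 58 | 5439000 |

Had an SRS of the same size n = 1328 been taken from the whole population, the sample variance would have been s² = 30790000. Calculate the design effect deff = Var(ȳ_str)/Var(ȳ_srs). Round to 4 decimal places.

0.5727

Var(ȳ_str) = Σ Wₕ²(1−fₕ)sₕ²/nₕ with Wₕ = Nₕ/10106:
  Tier 1: (7758/10106)²·(1−1270/7758)·17000000/1270 = 6597.0113
  Tier 3: (2348/10106)²·(1−58/2348)·5439000/58 = 4937.0333
  → Var(ȳ_str) = 11534.045.
Var(ȳ_srs) = (1 − 1328/10106)·30790000/1328 = 20138.536.
deff = 11534.045 / 20138.536 = 0.5727.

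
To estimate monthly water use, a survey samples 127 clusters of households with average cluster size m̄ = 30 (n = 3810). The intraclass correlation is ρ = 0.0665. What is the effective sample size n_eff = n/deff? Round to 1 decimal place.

deff = 1 + (30 − 1)·0.0665 = 1 + 1.9285 = 2.9285.
n_eff = 3810 / 2.9285 = 1301.0.

1301.0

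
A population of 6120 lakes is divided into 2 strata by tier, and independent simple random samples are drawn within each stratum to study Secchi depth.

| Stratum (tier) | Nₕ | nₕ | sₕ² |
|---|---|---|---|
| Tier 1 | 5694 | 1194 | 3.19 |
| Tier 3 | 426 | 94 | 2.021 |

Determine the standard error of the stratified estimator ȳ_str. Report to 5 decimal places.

0.04369

Var(ȳ_str) = Σₕ Wₕ²(1 − fₕ)sₕ²/nₕ with Wₕ = Nₕ/N, N = 6120.
Tier 1: Wₕ = 0.93039216; term = 0.93039216²·(1 − 0.20969442)·3.19/1194 = 0.0018277361.
Tier 3: Wₕ = 0.06960784; term = 0.06960784²·(1 − 0.22065728)·2.021/94 = 8.1186403 × 10^-5.
Sum = 0.0019089225.
SE = √(0.0019089225) = 0.04369.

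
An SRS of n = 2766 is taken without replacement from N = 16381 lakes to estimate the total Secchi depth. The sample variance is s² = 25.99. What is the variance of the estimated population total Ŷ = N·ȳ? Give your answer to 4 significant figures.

2.096 × 10^6

Var(Ŷ) = N²·Var(ȳ) = N²·(1 − n/N)·s²/n.
f = 2766/16381 = 0.16885416; Var(ȳ) = 0.83114584·25.99/2766 = 0.0078096458.
Var(Ŷ) = 16381² · 0.0078096458 = 2.0956182 × 10^6.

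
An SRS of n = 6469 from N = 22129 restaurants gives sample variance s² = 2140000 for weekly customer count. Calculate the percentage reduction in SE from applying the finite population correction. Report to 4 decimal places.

15.8770

f = n/N = 6469/22129 = 0.29233133.
SE_no-fpc = √(s²/n) = 18.188141; SE_fpc = √((1−f)s²/n) = 15.300418.
Ratio = √(1−f) = 0.84123045. Reduction = 100·(1 − 0.84123045) = 15.8770%.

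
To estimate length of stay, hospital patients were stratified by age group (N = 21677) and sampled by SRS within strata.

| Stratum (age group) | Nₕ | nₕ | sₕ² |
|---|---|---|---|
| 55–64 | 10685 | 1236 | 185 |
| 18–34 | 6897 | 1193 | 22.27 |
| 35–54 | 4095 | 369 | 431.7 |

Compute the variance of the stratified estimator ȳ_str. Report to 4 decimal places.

Var(ȳ_str) = Σₕ Wₕ²(1 − fₕ)sₕ²/nₕ with Wₕ = Nₕ/N, N = 21677.
55–64: Wₕ = 0.49291876; term = 0.49291876²·(1 − 0.11567618)·185/1236 = 0.032159944.
18–34: Wₕ = 0.31817133; term = 0.31817133²·(1 − 0.17297376)·22.27/1193 = 0.0015628639.
35–54: Wₕ = 0.18890990; term = 0.18890990²·(1 − 0.09010989)·431.7/369 = 0.03798867.
Sum = 0.071711478.

0.0717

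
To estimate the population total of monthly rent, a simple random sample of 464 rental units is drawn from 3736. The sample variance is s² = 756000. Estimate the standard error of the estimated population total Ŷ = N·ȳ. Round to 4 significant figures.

141100

Var(Ŷ) = N²·Var(ȳ) = N²·(1 − n/N)·s²/n.
f = 464/3736 = 0.12419700; Var(ȳ) = 0.87580300·756000/464 = 1426.9549.
Var(Ŷ) = 3736² · 1426.9549 = 1.9917003 × 10^10.
SE(Ŷ) = √(1.9917003 × 10^10) = 141100.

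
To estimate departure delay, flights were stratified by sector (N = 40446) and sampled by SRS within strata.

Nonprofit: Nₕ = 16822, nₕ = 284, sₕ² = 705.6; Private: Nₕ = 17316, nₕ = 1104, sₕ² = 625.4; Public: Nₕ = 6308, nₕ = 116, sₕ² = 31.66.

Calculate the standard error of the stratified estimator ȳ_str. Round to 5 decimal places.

Var(ȳ_str) = Σₕ Wₕ²(1 − fₕ)sₕ²/nₕ with Wₕ = Nₕ/N, N = 40446.
Nonprofit: Wₕ = 0.41591257; term = 0.41591257²·(1 − 0.01688265)·705.6/284 = 0.42252236.
Private: Wₕ = 0.42812639; term = 0.42812639²·(1 − 0.06375606)·625.4/1104 = 0.097212435.
Public: Wₕ = 0.15596103; term = 0.15596103²·(1 − 0.01838935)·31.66/116 = 0.00651665.
Sum = 0.52625145.
SE = √(0.52625145) = 0.72543.

0.72543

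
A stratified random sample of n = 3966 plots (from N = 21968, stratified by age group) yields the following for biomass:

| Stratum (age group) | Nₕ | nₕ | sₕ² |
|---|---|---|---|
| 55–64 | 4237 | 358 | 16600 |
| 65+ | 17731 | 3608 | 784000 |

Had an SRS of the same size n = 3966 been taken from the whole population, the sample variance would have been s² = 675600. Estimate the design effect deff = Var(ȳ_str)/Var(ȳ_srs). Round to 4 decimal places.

Var(ȳ_str) = Σ Wₕ²(1−fₕ)sₕ²/nₕ with Wₕ = Nₕ/21968:
  55–64: (4237/21968)²·(1−358/4237)·16600/358 = 1.5791459
  65+: (17731/21968)²·(1−3608/17731)·784000/3608 = 112.75315
  → Var(ȳ_str) = 114.3323.
Var(ȳ_srs) = (1 − 3966/21968)·675600/3966 = 139.59413.
deff = 114.3323 / 139.59413 = 0.8190.

0.8190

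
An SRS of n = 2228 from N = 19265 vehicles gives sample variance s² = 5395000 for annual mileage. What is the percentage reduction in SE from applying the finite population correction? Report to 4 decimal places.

5.9601

f = n/N = 2228/19265 = 0.11565014.
SE_no-fpc = √(s²/n) = 49.208274; SE_fpc = √((1−f)s²/n) = 46.275401.
Ratio = √(1−f) = 0.94039878. Reduction = 100·(1 − 0.94039878) = 5.9601%.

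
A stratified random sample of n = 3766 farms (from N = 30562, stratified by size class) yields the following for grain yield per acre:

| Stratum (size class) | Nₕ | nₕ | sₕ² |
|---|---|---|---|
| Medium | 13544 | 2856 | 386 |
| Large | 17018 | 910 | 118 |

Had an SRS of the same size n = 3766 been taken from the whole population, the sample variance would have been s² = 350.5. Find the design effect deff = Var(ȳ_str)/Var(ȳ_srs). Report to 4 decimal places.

Var(ȳ_str) = Σ Wₕ²(1−fₕ)sₕ²/nₕ with Wₕ = Nₕ/30562:
  Medium: (13544/30562)²·(1−2856/13544)·386/2856 = 0.020946379
  Large: (17018/30562)²·(1−910/17018)·118/910 = 0.038056357
  → Var(ȳ_str) = 0.059002736.
Var(ȳ_srs) = (1 − 3766/30562)·350.5/3766 = 0.08160108.
deff = 0.059002736 / 0.08160108 = 0.7231.

0.7231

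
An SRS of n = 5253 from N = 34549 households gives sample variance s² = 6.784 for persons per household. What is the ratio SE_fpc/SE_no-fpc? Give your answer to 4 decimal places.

f = n/N = 5253/34549 = 0.15204492.
SE_no-fpc = √(s²/n) = 0.035936785; SE_fpc = √((1−f)s²/n) = 0.0330922.
Ratio = √(1−f) = 0.92084476.

0.9208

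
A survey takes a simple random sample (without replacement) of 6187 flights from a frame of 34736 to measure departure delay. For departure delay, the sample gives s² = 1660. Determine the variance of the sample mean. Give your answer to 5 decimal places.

Under SRS without replacement, Var(ȳ) = (1 − f)·s²/n with f = n/N = 6187/34736 = 0.17811492.
Var(ȳ) = (1 − 0.17811492)·1660/6187 = 0.82188508·0.26830451 = 0.22051547.

0.22052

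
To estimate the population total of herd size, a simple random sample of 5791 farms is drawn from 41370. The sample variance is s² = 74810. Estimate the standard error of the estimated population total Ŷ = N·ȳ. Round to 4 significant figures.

137900

Var(Ŷ) = N²·Var(ȳ) = N²·(1 − n/N)·s²/n.
f = 5791/41370 = 0.13998066; Var(ȳ) = 0.86001934·74810/5791 = 11.110006.
Var(Ŷ) = 41370² · 11.110006 = 1.9014519 × 10^10.
SE(Ŷ) = √(1.9014519 × 10^10) = 137900.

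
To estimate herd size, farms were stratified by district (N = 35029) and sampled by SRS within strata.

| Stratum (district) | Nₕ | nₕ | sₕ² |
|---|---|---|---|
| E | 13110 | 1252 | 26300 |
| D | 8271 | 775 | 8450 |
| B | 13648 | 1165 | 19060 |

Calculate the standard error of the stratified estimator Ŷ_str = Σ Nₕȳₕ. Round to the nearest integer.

Var(Ŷ_str) = Σₕ Nₕ²(1 − fₕ)sₕ²/nₕ.
E: 13110²·(1 − 1252/13110)·26300/1252 = 3.2656193 × 10^9.
D: 8271²·(1 − 775/8271)·8450/775 = 6.7599363 × 10^8.
B: 13648²·(1 − 1165/13648)·19060/1165 = 2.787308 × 10^9.
Sum = 6.7289209 × 10^9.
SE = √(6.7289209 × 10^9) = 82030.

82030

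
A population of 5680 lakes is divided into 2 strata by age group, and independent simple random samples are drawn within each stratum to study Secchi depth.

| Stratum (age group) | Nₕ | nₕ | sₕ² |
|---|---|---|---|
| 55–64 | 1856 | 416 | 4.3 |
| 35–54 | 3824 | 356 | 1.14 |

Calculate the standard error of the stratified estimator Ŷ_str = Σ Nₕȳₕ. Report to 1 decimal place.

Var(Ŷ_str) = Σₕ Nₕ²(1 − fₕ)sₕ²/nₕ.
55–64: 1856²·(1 − 416/1856)·4.3/416 = 27625.846.
35–54: 3824²·(1 − 356/3824)·1.14/356 = 42467.024.
Sum = 70092.87.
SE = √(70092.87) = 264.8.

264.8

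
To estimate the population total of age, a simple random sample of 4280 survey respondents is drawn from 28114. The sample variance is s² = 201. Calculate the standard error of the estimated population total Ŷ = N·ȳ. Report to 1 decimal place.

5609.7

Var(Ŷ) = N²·Var(ȳ) = N²·(1 − n/N)·s²/n.
f = 4280/28114 = 0.15223732; Var(ȳ) = 0.84776268·201/4280 = 0.039813154.
Var(Ŷ) = 28114² · 0.039813154 = 3.1468197 × 10^7.
SE(Ŷ) = √(3.1468197 × 10^7) = 5609.7.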